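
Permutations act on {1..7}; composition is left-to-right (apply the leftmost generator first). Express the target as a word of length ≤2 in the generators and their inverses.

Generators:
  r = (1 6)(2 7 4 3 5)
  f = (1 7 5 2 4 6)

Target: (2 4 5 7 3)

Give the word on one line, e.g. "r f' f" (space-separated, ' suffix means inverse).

r r

  after r: (1 6)(2 7 4 3 5)
  after r: (2 4 5 7 3)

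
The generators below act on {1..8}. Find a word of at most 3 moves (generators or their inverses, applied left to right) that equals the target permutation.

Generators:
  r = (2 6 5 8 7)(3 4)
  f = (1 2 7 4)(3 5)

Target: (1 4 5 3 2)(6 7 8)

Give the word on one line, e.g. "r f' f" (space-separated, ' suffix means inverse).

  after f': (1 4 7 2)(3 5)
  after r': (1 3 6 2)(4 8 5)
  after r': (1 4 5 3 2)(6 7 8)

f' r' r'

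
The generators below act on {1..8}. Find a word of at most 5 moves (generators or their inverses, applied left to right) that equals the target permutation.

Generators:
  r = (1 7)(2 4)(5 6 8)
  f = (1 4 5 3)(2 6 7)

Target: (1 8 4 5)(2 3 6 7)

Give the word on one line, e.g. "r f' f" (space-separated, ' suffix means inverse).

  after f': (1 3 5 4)(2 7 6)
  after r': (1 3 8 6 4 7 5 2)
  after f': (1 5 7 4 6)(2 3 8)
  after r': (1 8 4 5)(2 3 6 7)

f' r' f' r'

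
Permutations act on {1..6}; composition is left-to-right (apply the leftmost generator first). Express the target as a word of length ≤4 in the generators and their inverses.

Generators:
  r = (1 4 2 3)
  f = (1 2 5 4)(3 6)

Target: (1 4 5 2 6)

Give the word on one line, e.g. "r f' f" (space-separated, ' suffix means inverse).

r f r

  after r: (1 4 2 3)
  after f: (2 6 3)(4 5)
  after r: (1 4 5 2 6)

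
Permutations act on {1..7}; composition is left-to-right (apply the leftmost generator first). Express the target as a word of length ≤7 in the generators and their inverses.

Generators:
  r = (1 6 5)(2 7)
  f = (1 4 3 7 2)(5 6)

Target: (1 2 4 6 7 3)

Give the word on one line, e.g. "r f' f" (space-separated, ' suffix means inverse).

r' f' r r f'

  after r': (1 5 6)(2 7)
  after f': (1 6 2 3 4)
  after r: (1 5)(2 3 4 6 7)
  after r: (2 3 4 5 6)
  after f': (1 2 4 6 7 3)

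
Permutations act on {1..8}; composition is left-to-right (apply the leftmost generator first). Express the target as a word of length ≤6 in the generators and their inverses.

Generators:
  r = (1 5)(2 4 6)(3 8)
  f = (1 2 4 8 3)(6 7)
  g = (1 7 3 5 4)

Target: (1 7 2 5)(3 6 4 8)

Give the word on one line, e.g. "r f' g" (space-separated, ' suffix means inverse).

  after f: (1 2 4 8 3)(6 7)
  after g: (1 2)(3 7 6)(4 8 5)
  after r': (1 6 8)(2 5)(3 7 4)
  after f': (1 7 2 5)(3 6 4 8)

f g r' f'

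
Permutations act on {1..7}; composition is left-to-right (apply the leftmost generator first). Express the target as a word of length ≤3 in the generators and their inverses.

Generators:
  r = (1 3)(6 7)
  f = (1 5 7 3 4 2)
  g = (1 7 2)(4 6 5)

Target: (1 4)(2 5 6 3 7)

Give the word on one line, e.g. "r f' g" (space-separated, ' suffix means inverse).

  after g': (1 2 7)(4 5 6)
  after f': (1 4)(2 5 6 3 7)

g' f'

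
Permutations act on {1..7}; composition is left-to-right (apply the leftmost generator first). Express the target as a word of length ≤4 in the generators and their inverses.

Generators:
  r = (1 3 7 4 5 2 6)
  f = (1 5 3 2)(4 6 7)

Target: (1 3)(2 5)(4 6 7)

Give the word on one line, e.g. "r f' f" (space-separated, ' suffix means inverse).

  after f': (1 2 3 5)(4 7 6)
  after f': (1 3)(2 5)(4 6 7)

f' f'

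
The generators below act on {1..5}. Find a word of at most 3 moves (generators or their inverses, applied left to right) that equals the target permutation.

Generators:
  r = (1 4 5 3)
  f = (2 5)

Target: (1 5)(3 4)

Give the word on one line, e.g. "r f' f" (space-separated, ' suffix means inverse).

r' r'

  after r': (1 3 5 4)
  after r': (1 5)(3 4)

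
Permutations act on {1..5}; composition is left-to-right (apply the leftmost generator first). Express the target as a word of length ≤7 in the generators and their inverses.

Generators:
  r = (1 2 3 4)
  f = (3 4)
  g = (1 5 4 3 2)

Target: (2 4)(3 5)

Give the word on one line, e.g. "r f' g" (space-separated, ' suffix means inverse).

r' f' g' g' g'

  after r': (1 4 3 2)
  after f': (1 3 2)
  after g': (1 4 5)
  after g': (1 5 2 3 4)
  after g': (2 4)(3 5)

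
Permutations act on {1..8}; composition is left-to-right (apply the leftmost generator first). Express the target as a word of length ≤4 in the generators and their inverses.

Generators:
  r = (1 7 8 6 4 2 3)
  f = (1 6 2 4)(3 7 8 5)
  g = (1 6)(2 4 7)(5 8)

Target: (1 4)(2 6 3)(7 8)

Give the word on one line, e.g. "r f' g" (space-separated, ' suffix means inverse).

f g' f'

  after f: (1 6 2 4)(3 7 8 5)
  after g': (3 4 6 7 5)
  after f': (1 4)(2 6 3)(7 8)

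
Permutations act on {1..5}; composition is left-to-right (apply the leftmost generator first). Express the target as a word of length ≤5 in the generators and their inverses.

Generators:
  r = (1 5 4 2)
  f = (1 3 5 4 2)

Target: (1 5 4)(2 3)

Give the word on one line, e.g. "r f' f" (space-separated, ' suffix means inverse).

  after r': (1 2 4 5)
  after f: (3 5)
  after f: (1 3 4 2)
  after f: (1 5 4)(2 3)

r' f f f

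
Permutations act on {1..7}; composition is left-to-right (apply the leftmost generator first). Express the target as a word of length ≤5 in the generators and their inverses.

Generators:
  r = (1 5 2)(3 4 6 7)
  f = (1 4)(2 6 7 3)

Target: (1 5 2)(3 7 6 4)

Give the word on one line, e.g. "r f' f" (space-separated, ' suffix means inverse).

r' r' r' r' r'

  after r': (1 2 5)(3 7 6 4)
  after r': (1 5 2)(3 6)(4 7)
  after r': (3 4 6 7)
  after r': (1 2 5)
  after r': (1 5 2)(3 7 6 4)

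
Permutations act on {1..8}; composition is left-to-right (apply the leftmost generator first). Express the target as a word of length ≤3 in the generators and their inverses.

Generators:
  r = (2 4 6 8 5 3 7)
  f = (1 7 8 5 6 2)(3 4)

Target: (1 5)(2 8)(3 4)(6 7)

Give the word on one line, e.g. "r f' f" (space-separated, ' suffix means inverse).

f f f

  after f: (1 7 8 5 6 2)(3 4)
  after f: (1 8 6)(2 7 5)
  after f: (1 5)(2 8)(3 4)(6 7)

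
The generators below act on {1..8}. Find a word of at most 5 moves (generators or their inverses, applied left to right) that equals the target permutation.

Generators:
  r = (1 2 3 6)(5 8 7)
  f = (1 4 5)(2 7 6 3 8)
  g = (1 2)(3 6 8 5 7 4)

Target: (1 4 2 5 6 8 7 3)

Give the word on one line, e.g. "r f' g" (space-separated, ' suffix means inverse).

g' g' f r

  after g': (1 2)(3 4 7 5 8 6)
  after g': (3 7 8)(4 5 6)
  after f: (1 4)(2 7)(3 6 5)
  after r: (1 4 2 5 6 8 7 3)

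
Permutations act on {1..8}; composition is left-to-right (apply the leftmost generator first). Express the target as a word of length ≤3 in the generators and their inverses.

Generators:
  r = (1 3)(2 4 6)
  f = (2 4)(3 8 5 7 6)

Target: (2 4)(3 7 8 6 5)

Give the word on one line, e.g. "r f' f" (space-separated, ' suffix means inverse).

f f f

  after f: (2 4)(3 8 5 7 6)
  after f: (3 5 6 8 7)
  after f: (2 4)(3 7 8 6 5)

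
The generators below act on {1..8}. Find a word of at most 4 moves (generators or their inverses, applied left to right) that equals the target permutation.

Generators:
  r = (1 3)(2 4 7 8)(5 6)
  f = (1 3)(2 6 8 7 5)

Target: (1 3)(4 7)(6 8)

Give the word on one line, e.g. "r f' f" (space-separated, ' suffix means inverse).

r' f' f'

  after r': (1 3)(2 8 7 4)(5 6)
  after f': (2 6 7 4 5)
  after f': (1 3)(4 7)(6 8)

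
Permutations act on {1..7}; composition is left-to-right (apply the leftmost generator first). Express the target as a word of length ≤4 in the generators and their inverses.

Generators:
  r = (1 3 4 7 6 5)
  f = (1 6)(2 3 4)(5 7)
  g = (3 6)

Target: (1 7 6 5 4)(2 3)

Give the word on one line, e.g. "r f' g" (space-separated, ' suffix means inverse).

  after f': (1 6)(2 4 3)(5 7)
  after r': (1 7 6 5 4)(2 3)

f' r'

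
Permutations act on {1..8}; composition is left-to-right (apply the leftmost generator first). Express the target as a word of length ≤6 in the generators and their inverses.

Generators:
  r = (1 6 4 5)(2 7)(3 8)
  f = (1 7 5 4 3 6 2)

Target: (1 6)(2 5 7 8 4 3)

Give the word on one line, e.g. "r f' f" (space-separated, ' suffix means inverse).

f r' f r

  after f: (1 7 5 4 3 6 2)
  after r': (1 2 5 6 7 4 8 3)
  after f: (2 4 8 6 5)(3 7)
  after r: (1 6)(2 5 7 8 4 3)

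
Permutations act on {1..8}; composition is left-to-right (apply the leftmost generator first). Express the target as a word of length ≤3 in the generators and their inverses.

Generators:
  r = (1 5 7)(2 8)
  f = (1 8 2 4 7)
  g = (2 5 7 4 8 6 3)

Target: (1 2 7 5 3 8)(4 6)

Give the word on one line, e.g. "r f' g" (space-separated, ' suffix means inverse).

f' g' g'

  after f': (1 7 4 2 8)
  after g': (1 5 2 4 3 6 8)
  after g': (1 2 7 5 3 8)(4 6)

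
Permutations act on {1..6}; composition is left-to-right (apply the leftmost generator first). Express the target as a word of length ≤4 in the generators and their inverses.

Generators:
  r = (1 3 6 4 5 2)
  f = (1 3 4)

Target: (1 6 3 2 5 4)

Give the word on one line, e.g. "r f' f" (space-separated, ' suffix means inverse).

f' r'

  after f': (1 4 3)
  after r': (1 6 3 2 5 4)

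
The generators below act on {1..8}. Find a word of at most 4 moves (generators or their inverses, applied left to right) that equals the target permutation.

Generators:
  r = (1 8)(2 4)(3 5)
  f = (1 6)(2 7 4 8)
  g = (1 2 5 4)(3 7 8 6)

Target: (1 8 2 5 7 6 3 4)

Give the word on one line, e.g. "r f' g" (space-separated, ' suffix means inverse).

  after r': (1 8)(2 4)(3 5)
  after f: (1 2 8 6)(3 5)(4 7)
  after f: (1 7 8)(3 5)
  after g: (1 8 2 5 7 6 3 4)

r' f f g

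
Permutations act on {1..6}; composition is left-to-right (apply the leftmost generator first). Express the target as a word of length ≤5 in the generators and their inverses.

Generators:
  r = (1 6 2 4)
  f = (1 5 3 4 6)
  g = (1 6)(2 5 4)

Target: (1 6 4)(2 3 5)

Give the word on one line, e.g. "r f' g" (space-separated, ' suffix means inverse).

  after g: (1 6)(2 5 4)
  after g: (2 4 5)
  after f': (1 6 4)(2 3 5)

g g f'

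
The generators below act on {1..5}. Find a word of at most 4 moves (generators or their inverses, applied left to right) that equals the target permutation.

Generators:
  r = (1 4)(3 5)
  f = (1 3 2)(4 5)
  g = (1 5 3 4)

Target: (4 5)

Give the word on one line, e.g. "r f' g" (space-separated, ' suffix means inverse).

r' g

  after r': (1 4)(3 5)
  after g: (4 5)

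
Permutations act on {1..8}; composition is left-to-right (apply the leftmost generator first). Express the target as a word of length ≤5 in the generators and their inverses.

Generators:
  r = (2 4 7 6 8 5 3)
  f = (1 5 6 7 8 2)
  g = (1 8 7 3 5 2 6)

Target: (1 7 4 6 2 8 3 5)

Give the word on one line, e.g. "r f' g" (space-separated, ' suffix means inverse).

  after g: (1 8 7 3 5 2 6)
  after f: (1 2 7 3 6 5)
  after r: (1 4 7 2 6 3 8 5)
  after r: (1 7 4 6 2 8 3 5)

g f r r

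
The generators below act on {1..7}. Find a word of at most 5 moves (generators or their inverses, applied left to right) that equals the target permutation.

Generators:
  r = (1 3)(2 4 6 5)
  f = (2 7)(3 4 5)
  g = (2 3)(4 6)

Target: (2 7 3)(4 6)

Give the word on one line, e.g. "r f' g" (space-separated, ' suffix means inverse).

  after f: (2 7)(3 4 5)
  after f: (3 5 4)
  after f: (2 7)
  after g': (2 7 3)(4 6)

f f f g'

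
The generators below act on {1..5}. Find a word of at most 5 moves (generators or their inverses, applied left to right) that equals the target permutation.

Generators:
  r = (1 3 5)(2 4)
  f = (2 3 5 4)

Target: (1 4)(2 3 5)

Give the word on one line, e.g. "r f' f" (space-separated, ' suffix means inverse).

  after r: (1 3 5)(2 4)
  after f': (1 2 5)
  after r': (1 4 2 3)
  after f: (1 2 5 4 3)
  after r': (1 4)(2 3 5)

r f' r' f r'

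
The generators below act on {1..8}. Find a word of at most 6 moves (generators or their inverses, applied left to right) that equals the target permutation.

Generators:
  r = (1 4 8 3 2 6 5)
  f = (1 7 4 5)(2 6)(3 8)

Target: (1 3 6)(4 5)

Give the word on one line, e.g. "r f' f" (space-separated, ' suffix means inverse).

f' f' r f

  after f': (1 5 4 7)(2 6)(3 8)
  after f': (1 4)(5 7)
  after r: (1 8 3 2 6 5 7)
  after f: (1 3 6)(4 5)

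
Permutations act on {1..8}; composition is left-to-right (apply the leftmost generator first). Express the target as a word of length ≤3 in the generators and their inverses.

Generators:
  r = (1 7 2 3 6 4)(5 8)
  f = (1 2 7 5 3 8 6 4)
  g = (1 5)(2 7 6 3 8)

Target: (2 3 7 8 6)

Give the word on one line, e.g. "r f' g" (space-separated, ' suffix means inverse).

g' g'

  after g': (1 5)(2 8 3 6 7)
  after g': (2 3 7 8 6)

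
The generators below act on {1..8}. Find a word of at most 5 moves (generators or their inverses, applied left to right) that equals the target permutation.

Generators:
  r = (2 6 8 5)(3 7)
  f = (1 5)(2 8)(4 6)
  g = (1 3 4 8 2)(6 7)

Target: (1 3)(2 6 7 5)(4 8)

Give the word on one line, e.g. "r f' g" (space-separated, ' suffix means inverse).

g' f g' g' f'

  after g': (1 2 8 4 3)(6 7)
  after f: (1 8 6 7 4 3 5)
  after g': (1 4)(2 8 7 3 5)
  after g': (1 3 5 8 6 7)(2 4)
  after f': (1 3)(2 6 7 5)(4 8)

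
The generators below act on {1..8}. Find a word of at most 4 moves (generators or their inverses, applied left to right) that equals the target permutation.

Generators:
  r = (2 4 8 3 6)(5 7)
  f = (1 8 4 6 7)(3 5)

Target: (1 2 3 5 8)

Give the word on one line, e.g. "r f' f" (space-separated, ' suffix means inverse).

r' f' f' r

  after r': (2 6 3 8 4)(5 7)
  after f': (1 7 3)(2 4)(5 6)
  after f': (1 6 3 7 5 4 2 8)
  after r: (1 2 3 5 8)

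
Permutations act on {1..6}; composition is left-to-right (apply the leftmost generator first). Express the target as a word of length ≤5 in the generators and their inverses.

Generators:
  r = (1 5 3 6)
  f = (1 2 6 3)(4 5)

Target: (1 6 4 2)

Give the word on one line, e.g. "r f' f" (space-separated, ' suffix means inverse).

f r' f

  after f: (1 2 6 3)(4 5)
  after r': (1 2 3 6 5 4)
  after f: (1 6 4 2)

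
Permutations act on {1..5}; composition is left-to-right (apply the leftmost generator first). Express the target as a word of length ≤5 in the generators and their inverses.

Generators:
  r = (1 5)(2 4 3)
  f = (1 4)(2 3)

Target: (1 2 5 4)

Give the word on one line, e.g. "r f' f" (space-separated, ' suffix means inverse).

r' r' f' r f

  after r': (1 5)(2 3 4)
  after r': (2 4 3)
  after f': (1 4 2)
  after r: (1 3 2 5)
  after f: (1 2 5 4)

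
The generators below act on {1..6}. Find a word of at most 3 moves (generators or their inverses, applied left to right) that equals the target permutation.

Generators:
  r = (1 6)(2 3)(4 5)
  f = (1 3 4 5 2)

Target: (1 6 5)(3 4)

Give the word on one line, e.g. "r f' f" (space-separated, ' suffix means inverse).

r f' f'

  after r: (1 6)(2 3)(4 5)
  after f': (1 6 2)(3 5)
  after f': (1 6 5)(3 4)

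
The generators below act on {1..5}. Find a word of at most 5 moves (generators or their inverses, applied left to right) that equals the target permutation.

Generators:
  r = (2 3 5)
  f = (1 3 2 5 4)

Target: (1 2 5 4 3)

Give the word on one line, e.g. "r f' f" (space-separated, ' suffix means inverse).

f' f' r f r

  after f': (1 4 5 2 3)
  after f': (1 5 3 4 2)
  after r: (1 2)(3 4)
  after f: (1 5 4 2 3)
  after r: (1 2 5 4 3)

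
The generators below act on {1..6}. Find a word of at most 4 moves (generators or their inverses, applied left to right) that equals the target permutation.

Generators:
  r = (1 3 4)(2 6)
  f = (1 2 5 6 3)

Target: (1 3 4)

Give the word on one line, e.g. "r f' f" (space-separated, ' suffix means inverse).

r' r'

  after r': (1 4 3)(2 6)
  after r': (1 3 4)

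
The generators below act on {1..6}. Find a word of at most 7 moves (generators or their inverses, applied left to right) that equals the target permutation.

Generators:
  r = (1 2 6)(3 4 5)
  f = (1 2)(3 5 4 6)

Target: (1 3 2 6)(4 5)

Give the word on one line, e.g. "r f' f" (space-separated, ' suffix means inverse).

f' r f f r

  after f': (1 2)(3 6 4 5)
  after r: (1 6 5 4 3)
  after f: (1 3 2)(4 5 6)
  after f: (1 5 3)
  after r: (1 3 2 6)(4 5)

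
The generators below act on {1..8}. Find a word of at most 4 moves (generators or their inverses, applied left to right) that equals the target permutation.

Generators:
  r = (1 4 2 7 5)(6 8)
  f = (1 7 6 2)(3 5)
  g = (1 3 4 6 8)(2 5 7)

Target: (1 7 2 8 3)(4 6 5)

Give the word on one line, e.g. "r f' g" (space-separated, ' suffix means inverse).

  after g': (1 8 6 4 3)(2 7 5)
  after f': (1 8 7 3 2)(4 5 6)
  after g': (1 6 3 7)(2 8 5 4)
  after f': (1 7 2 8 3)(4 6 5)

g' f' g' f'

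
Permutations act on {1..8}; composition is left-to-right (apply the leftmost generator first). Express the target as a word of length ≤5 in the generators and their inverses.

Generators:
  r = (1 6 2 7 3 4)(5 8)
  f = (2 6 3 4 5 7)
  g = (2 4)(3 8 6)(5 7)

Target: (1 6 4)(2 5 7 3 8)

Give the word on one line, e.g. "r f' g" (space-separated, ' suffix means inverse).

  after r': (1 4 3 7 2 6)(5 8)
  after g': (1 2 8 7 4 6)(3 5)
  after r': (1 6 4)(2 5 7 3 8)

r' g' r'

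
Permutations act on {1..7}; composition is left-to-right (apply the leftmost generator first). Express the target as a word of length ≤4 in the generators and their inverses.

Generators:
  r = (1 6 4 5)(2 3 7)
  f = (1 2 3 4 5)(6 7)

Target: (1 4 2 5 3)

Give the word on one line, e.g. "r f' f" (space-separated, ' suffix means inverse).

f' f'

  after f': (1 5 4 3 2)(6 7)
  after f': (1 4 2 5 3)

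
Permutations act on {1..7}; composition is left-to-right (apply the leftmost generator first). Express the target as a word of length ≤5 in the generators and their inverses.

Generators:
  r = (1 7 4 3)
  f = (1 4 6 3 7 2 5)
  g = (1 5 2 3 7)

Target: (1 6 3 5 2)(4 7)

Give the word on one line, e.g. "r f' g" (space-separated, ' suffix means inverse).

g' r f

  after g': (1 7 3 2 5)
  after r: (1 4 3 2 5 7)
  after f: (1 6 3 5 2)(4 7)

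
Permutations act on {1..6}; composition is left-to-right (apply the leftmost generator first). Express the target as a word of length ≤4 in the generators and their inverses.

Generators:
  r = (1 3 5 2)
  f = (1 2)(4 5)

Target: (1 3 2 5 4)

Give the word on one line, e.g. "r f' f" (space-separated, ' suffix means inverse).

f' r r

  after f': (1 2)(4 5)
  after r: (2 3 5 4)
  after r: (1 3 2 5 4)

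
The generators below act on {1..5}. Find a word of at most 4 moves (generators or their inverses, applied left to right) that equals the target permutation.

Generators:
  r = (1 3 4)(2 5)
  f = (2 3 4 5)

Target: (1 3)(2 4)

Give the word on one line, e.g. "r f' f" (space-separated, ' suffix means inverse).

r' f f f

  after r': (1 4 3)(2 5)
  after f: (1 5 3)
  after f: (1 2 3)(4 5)
  after f: (1 3)(2 4)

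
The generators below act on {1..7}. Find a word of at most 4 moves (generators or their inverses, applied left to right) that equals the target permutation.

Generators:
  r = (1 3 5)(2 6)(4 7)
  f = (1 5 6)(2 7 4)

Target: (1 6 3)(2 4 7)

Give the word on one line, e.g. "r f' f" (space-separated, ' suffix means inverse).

f' r r

  after f': (1 6 5)(2 4 7)
  after r: (1 2 7 6)(3 5)
  after r: (1 6 3)(2 4 7)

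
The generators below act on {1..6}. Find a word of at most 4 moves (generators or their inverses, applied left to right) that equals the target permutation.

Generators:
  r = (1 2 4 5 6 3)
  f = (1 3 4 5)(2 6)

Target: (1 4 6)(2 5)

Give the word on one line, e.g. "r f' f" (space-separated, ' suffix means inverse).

  after f': (1 5 4 3)(2 6)
  after r': (1 4 6)(2 5)

f' r'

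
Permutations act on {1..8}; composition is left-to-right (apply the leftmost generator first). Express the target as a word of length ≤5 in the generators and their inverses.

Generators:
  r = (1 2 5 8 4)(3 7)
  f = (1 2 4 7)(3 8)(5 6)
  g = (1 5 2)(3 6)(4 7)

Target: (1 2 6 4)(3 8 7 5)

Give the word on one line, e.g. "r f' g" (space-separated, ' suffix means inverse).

g' f' r

  after g': (1 2 5)(3 6)(4 7)
  after f': (2 6 8 3 5 7)
  after r: (1 2 6 4)(3 8 7 5)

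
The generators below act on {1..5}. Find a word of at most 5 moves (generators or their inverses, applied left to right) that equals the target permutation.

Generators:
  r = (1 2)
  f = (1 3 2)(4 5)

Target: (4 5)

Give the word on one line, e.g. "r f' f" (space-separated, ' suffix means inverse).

  after f: (1 3 2)(4 5)
  after f: (1 2 3)
  after f: (4 5)

f f f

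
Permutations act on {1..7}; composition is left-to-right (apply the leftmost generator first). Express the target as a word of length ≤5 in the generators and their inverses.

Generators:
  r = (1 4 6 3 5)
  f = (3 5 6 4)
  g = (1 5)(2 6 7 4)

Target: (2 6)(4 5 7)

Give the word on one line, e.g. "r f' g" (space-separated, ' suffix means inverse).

  after g': (1 5)(2 4 7 6)
  after g': (2 7)(4 6)
  after f: (2 7)(3 5 6)
  after r': (1 5 4)(2 7)
  after g': (2 6)(4 5 7)

g' g' f r' g'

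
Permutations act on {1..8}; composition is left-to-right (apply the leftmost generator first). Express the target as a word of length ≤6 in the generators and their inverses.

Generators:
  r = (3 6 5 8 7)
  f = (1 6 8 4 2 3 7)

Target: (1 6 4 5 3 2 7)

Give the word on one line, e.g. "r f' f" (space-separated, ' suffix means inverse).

r' f' f' r

  after r': (3 7 8 5 6)
  after f': (1 7 6 2 4 8 5)
  after f': (1 3 2 8 5 7)(4 6)
  after r: (1 6 4 5 3 2 7)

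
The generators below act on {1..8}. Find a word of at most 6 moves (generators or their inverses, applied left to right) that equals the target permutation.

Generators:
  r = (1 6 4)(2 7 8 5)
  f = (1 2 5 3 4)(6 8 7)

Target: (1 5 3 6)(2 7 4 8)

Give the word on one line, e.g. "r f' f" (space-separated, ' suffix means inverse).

f' f' r r f'

  after f': (1 4 3 5 2)(6 7 8)
  after f': (1 3 2 4 5)(6 8 7)
  after r: (1 3 7 4 2)(5 6)
  after r: (1 3 8 5 4 7)(2 6)
  after f': (1 5 3 6)(2 7 4 8)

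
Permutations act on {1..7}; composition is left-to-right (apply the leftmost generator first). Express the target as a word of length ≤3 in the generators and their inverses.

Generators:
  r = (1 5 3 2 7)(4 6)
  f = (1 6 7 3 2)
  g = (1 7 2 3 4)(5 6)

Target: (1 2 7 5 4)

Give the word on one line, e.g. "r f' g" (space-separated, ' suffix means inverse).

  after r': (1 7 2 3 5)(4 6)
  after f: (1 3 5 6 4 7)
  after r: (1 2 7 5 4)

r' f r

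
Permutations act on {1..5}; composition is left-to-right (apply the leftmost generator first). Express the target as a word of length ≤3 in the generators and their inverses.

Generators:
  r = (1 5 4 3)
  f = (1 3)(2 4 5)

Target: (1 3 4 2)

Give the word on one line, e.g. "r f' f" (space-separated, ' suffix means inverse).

f f r'

  after f: (1 3)(2 4 5)
  after f: (2 5 4)
  after r': (1 3 4 2)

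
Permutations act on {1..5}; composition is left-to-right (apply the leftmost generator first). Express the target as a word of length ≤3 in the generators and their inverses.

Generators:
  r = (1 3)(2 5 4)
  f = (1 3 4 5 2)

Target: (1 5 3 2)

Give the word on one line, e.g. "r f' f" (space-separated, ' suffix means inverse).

  after f: (1 3 4 5 2)
  after f: (1 4 2 3 5)
  after r': (1 5 3 2)

f f r'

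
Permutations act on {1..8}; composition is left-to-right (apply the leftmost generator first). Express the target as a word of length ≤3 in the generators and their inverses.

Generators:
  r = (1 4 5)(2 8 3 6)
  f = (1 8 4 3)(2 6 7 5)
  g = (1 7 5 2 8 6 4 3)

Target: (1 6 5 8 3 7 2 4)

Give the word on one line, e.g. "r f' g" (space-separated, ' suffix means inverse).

f g

  after f: (1 8 4 3)(2 6 7 5)
  after g: (1 6 5 8 3 7 2 4)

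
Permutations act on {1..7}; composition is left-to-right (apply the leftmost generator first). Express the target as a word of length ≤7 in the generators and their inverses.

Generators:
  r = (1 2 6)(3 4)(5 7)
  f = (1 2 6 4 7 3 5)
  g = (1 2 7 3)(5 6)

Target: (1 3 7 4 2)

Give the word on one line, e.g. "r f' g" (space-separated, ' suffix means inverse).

  after g': (1 3 7 2)(5 6)
  after f': (1 7)(2 5)(3 4 6)
  after g': (1 2 6 7 3 4 5)
  after r': (4 7)(5 6)
  after g': (1 3 7 4 2)

g' f' g' r' g'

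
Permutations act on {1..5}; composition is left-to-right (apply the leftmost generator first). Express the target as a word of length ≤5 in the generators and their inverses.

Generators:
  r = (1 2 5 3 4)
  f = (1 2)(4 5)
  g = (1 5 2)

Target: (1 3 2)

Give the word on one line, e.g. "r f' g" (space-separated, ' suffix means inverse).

  after f': (1 2)(4 5)
  after r: (1 5)(3 4)
  after r: (1 3)(2 5)
  after g': (1 3 2)

f' r r g'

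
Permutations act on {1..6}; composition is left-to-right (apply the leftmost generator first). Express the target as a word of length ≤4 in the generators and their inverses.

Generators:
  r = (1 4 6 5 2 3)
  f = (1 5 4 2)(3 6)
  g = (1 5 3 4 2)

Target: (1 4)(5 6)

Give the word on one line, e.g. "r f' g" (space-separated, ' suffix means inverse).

r f r' f

  after r: (1 4 6 5 2 3)
  after f: (1 2 6 4 3 5)
  after r': (1 5 3 6)(2 4)
  after f: (1 4)(5 6)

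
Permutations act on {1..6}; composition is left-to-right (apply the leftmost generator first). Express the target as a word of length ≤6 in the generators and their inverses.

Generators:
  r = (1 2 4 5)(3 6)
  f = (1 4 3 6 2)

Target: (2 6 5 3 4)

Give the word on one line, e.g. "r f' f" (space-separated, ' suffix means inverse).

r f f r r

  after r: (1 2 4 5)(3 6)
  after f: (2 3)(4 5)
  after f: (1 4 5 3)(2 6)
  after r: (1 5 6 4)(2 3)
  after r: (2 6 5 3 4)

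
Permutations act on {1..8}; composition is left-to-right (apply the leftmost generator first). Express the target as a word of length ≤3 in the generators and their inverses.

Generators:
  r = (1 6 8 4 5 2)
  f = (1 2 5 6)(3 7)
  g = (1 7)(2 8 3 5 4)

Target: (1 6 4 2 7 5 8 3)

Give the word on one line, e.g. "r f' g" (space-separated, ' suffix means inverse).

  after f': (1 6 5 2)(3 7)
  after g: (1 6 4 2 7 5 8 3)

f' g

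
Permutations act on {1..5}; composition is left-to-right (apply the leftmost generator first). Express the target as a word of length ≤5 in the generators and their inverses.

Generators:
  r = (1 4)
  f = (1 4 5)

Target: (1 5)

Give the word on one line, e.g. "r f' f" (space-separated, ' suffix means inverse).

  after r': (1 4)
  after f: (1 5)
  after r: (1 5 4)
  after r: (1 5)

r' f r r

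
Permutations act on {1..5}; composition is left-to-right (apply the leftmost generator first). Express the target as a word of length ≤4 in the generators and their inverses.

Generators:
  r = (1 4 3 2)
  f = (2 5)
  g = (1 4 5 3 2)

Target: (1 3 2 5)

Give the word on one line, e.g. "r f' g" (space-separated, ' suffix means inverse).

  after r': (1 2 3 4)
  after f: (1 5 2 3 4)
  after g: (1 3 5)
  after f: (1 3 2 5)

r' f g f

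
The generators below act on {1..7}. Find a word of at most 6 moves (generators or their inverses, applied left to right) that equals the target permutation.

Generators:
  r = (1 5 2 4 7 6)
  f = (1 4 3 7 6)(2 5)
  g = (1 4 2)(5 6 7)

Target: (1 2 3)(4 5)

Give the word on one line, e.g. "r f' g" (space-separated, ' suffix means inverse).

g r' f' f'

  after g: (1 4 2)(5 6 7)
  after r': (1 2 6 4 5 7)
  after f': (1 5 3 4 2 7 6)
  after f': (1 2 3)(4 5)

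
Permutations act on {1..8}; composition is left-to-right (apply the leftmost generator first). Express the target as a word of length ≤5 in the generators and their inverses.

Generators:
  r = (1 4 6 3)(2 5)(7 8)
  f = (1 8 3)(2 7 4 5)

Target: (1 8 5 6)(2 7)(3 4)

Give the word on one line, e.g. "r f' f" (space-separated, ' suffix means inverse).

  after f': (1 3 8)(2 5 4 7)
  after r: (3 7 5 6)(4 8)
  after f: (1 8 5 6)(2 7)(3 4)

f' r f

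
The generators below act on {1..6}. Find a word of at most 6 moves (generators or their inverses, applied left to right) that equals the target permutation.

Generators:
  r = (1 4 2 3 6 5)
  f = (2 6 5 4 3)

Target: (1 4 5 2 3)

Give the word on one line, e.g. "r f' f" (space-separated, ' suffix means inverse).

  after r': (1 5 6 3 2 4)
  after f': (1 6 4)(2 5)
  after f': (1 2 6 5 3 4)
  after r': (1 4 5 2 3)

r' f' f' r'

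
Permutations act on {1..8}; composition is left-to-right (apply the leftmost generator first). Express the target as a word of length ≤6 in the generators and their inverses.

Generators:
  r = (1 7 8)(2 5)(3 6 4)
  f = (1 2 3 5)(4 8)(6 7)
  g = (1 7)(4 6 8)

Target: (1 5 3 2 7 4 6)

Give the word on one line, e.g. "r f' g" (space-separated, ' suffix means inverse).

f f f g'

  after f: (1 2 3 5)(4 8)(6 7)
  after f: (1 3)(2 5)
  after f: (1 5 3 2)(4 8)(6 7)
  after g': (1 5 3 2 7 4 6)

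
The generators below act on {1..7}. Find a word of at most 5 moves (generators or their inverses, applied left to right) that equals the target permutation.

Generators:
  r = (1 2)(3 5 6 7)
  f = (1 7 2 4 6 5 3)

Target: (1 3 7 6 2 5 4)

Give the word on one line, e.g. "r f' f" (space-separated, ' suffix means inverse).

  after r: (1 2)(3 5 6 7)
  after f': (1 7 5 4 2 3 6)
  after r: (1 3 7 6 2 5 4)

r f' r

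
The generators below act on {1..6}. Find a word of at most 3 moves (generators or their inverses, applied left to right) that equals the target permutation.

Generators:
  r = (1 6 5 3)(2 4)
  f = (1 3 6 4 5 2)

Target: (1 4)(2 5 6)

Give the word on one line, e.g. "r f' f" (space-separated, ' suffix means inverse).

  after r: (1 6 5 3)(2 4)
  after f: (1 4)(2 5 6)

r f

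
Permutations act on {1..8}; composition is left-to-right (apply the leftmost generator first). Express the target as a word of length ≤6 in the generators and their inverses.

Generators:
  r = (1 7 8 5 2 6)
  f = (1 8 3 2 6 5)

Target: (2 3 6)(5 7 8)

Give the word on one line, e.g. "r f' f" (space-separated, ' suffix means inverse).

  after r: (1 7 8 5 2 6)
  after f': (1 7)(3 8 6 5)
  after f': (1 7 5 8 2 3)
  after r': (2 3 6)(5 7 8)

r f' f' r'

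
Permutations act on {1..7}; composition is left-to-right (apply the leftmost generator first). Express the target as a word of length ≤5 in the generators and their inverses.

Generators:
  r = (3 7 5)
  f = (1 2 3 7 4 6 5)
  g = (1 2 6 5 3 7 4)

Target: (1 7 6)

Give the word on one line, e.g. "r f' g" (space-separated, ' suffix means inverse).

g g f' g'

  after g: (1 2 6 5 3 7 4)
  after g: (1 6 3 4 2 5 7)
  after f': (1 4)(2 6)(3 7 5)
  after g': (1 7 6)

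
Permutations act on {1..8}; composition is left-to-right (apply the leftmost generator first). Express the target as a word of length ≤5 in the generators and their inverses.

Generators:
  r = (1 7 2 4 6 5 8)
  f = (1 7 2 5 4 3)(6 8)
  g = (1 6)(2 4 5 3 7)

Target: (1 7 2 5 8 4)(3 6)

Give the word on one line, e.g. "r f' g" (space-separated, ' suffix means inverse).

r' g g r r

  after r': (1 8 5 6 4 2 7)
  after g: (1 8 3 7 6 5)
  after g: (1 8 7)(2 4 5 6 3)
  after r: (2 6 3 4 8)
  after r: (1 7 2 5 8 4)(3 6)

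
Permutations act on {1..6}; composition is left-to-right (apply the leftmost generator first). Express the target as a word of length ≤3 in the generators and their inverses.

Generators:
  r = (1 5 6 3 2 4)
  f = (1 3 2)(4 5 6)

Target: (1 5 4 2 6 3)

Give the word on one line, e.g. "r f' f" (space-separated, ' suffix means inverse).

  after f: (1 3 2)(4 5 6)
  after r': (1 6 2 4)
  after f': (1 5 4 2 6 3)

f r' f'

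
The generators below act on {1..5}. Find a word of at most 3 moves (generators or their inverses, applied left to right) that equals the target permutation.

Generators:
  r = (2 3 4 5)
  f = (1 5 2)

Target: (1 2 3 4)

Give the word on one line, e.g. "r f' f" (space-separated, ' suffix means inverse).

  after r: (2 3 4 5)
  after f': (1 2 3 4)

r f'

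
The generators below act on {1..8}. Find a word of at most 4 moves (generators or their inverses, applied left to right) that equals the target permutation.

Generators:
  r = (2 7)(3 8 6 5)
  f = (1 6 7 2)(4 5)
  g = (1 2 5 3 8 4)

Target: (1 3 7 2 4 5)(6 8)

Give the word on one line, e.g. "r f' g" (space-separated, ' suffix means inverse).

g' g' r'

  after g': (1 4 8 3 5 2)
  after g': (1 8 5)(2 4 3)
  after r': (1 3 7 2 4 5)(6 8)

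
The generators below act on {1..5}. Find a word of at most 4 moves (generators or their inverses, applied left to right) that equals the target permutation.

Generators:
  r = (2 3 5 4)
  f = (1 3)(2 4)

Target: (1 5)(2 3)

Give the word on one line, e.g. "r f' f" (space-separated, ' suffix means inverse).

  after f: (1 3)(2 4)
  after r': (1 2 5 3)
  after f': (1 4 2 5)
  after r': (1 5)(2 3)

f r' f' r'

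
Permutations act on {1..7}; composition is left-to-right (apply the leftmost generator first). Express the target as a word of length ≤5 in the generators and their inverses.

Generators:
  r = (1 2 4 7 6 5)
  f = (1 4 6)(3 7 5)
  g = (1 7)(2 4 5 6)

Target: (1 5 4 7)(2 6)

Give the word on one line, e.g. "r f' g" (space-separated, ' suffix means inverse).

r' g r

  after r': (1 5 6 7 4 2)
  after g: (1 6)(2 7 5)
  after r: (1 5 4 7)(2 6)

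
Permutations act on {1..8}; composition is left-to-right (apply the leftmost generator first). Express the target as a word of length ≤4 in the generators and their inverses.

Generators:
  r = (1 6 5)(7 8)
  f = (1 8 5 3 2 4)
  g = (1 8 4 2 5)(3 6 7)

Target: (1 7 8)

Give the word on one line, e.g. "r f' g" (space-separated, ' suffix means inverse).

g' r r g

  after g': (1 5 2 4 8)(3 7 6)
  after r: (2 4 7 5)(3 8 6)
  after r: (1 6 3 7)(2 4 8 5)
  after g: (1 7 8)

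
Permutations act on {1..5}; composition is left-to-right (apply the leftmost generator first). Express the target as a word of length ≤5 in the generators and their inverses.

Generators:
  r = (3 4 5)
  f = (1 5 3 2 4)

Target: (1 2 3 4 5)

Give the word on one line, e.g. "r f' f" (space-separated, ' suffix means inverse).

  after f: (1 5 3 2 4)
  after r': (1 4)(2 3)
  after r': (1 3 2 5 4)
  after f: (1 2 3 4 5)

f r' r' f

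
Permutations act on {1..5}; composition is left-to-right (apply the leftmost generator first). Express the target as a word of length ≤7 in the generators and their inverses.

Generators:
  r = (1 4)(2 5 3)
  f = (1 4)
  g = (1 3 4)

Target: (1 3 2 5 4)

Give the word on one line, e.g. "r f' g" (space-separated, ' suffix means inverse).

r' r' g f f

  after r': (1 4)(2 3 5)
  after r': (2 5 3)
  after g: (1 3 2 5 4)
  after f: (1 3 2 5)
  after f: (1 3 2 5 4)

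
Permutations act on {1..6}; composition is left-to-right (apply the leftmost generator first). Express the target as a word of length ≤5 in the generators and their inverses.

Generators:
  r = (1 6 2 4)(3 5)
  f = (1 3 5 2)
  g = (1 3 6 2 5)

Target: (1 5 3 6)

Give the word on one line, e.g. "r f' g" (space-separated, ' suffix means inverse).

g' f g

  after g': (1 5 2 6 3)
  after f: (1 2 6 5)
  after g: (1 5 3 6)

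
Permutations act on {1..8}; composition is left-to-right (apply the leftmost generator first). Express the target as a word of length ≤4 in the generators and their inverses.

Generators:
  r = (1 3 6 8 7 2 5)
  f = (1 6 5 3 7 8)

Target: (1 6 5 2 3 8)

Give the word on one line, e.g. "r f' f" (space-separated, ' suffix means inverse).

r' f'

  after r': (1 5 2 7 8 6 3)
  after f': (1 6 5 2 3 8)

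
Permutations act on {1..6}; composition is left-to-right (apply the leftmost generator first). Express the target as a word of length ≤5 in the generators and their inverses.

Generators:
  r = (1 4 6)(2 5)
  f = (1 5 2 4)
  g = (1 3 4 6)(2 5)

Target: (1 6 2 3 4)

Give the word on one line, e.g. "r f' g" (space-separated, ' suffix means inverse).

g' f' g r'

  after g': (1 6 4 3)(2 5)
  after f': (1 6 2)(3 4)
  after g: (2 3 6 5)
  after r': (1 6 2 3 4)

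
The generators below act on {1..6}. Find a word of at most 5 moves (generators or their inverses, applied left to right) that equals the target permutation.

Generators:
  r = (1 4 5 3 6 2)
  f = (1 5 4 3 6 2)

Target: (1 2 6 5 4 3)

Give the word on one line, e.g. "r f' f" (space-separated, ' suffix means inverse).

  after f': (1 2 6 3 4 5)
  after r': (1 6 5 2 3)
  after f: (1 2 6 4 3 5)
  after f: (3 4 6)
  after r': (1 2 6 5 4 3)

f' r' f f r'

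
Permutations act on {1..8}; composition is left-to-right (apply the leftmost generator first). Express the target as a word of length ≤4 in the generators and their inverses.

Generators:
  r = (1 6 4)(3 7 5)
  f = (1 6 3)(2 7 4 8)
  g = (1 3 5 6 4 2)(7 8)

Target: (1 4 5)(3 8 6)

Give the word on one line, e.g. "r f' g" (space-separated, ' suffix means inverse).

f' r f

  after f': (1 3 6)(2 8 4 7)
  after r: (1 7 2 8)(3 4 5)
  after f: (1 4 5)(3 8 6)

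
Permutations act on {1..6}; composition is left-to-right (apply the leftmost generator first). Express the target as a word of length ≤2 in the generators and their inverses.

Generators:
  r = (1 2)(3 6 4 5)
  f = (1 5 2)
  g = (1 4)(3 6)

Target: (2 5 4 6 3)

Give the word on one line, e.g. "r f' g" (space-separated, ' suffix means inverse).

  after r': (1 2)(3 5 4 6)
  after f: (2 5 4 6 3)

r' f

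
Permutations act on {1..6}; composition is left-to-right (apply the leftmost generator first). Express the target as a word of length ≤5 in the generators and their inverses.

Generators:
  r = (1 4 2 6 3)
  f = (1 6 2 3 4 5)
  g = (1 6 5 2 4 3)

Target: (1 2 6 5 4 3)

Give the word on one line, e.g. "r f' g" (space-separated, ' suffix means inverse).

  after f': (1 5 4 3 2 6)
  after g: (1 2 5 3 4)
  after g: (1 4 6 5)
  after r: (1 2 6 5 4 3)

f' g g r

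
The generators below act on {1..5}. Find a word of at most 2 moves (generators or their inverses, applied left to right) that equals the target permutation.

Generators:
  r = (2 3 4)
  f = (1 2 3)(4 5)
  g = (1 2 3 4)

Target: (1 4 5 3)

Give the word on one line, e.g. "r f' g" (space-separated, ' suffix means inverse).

  after f: (1 2 3)(4 5)
  after r': (1 4 5 3)

f r'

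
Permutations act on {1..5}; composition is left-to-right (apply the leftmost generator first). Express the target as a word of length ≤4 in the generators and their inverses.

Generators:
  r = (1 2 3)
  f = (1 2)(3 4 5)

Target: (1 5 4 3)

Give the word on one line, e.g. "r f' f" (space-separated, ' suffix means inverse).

  after r: (1 2 3)
  after r: (1 3 2)
  after f': (1 5 4 3)

r r f'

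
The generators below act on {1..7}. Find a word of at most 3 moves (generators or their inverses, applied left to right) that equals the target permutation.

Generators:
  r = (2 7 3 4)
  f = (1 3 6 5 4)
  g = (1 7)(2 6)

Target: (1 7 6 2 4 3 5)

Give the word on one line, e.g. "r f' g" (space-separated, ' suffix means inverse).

g f f

  after g: (1 7)(2 6)
  after f: (1 7 3 6 2 5 4)
  after f: (1 7 6 2 4 3 5)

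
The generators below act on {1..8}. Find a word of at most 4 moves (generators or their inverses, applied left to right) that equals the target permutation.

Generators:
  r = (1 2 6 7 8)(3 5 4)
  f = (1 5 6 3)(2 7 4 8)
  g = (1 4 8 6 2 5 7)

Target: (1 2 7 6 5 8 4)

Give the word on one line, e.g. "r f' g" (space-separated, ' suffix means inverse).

  after f: (1 5 6 3)(2 7 4 8)
  after g: (1 7 8 5 2)(3 4 6)
  after r': (1 6 4 2 8 3 5)
  after r': (1 2 7 6 5 8 4)

f g r' r'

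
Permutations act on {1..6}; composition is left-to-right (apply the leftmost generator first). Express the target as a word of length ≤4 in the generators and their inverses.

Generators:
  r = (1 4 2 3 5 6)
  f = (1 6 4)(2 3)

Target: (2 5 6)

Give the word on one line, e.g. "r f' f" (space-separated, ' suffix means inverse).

f r

  after f: (1 6 4)(2 3)
  after r: (2 5 6)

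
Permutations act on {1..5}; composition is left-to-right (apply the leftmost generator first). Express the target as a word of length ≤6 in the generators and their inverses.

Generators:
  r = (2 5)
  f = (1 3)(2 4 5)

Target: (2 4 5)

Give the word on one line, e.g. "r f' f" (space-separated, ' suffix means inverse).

  after f': (1 3)(2 5 4)
  after f': (2 4 5)
  after r: (2 4)
  after r: (2 4 5)

f' f' r r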